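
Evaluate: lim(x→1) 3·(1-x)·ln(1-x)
This is a 0·∞ indeterminate form.

Rewrite 0·∞ as a quotient (0/0 or ∞/∞ form), then apply L'Hôpital's rule:
  lim(x→1) 3·(1-x)·ln(1-x) = 0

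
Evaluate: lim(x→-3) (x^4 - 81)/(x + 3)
This is a standard limit.

Factor or rationalize the expression:
  lim(x→-3) (x^4 - 81)/(x + 3) = -108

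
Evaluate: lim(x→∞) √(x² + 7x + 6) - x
This is an ∞-∞ indeterminate form.

Combine fractions or rationalize to convert ∞-∞ to 0/0 form:
  lim(x→∞) √(x² + 7x + 6) - x = 7/2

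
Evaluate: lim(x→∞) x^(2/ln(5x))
This is an exponential indeterminate form.

For exponential indeterminate forms, take the natural log:
  Let L = lim(x→∞) x^(2/ln(5x))
  Then ln(L) = lim(x→∞) [exponent × ln(base)]
  Evaluate using L'Hôpital or standard limits, then exponentiate.
  L = e²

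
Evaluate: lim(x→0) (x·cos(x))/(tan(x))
This is a 0/0 indeterminate form.

Apply L'Hôpital's rule: differentiate numerator and denominator separately.
  f(x) = x·cos(x)   ⇒   f'(x) = -x·sin(x) + cos(x)
  g(x) = tan(x)   ⇒   g'(x) = tan(x)^2 + 1
  lim(x→0) f'(x)/g'(x) = lim(x→0) (-x·sin(x) + cos(x))/(tan(x)^2 + 1)
  = 1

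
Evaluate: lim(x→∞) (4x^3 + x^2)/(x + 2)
This is an ∞/∞ indeterminate form.

Apply L'Hôpital's rule: differentiate numerator and denominator separately.
  f(x) = 4·x^3 + x^2   ⇒   f'(x) = 12·x^2 + 2·x
  g(x) = x + 2   ⇒   g'(x) = 1
  lim(x→∞) f'(x)/g'(x) = lim(x→∞) (12·x^2 + 2·x)/(1)
  = ∞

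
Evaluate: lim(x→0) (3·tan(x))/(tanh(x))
This is a 0/0 indeterminate form.

Apply L'Hôpital's rule: differentiate numerator and denominator separately.
  f(x) = 3·tan(x)   ⇒   f'(x) = 3·tan(x)^2 + 3
  g(x) = tanh(x)   ⇒   g'(x) = 1 - tanh(x)^2
  lim(x→0) f'(x)/g'(x) = lim(x→0) (3·tan(x)^2 + 3)/(1 - tanh(x)^2)
  = 3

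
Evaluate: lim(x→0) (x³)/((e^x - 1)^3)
This is a 0/0 indeterminate form.

Apply L'Hôpital's rule: differentiate numerator and denominator separately.
  f(x) = x^3   ⇒   f'(x) = 3·x^2
  g(x) = (e^(x) - 1)^3   ⇒   g'(x) = 3·(e^(x) - 1)^2·e^(x)
  lim(x→0) f'(x)/g'(x) = lim(x→0) (3·x^2)/(3·(e^(x) - 1)^2·e^(x))
  = 1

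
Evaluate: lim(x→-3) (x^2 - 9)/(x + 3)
This is a standard limit.

Factor or rationalize the expression:
  lim(x→-3) (x^2 - 9)/(x + 3) = -6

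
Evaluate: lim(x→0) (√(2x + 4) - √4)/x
This is a standard limit.

Factor or rationalize the expression:
  lim(x→0) (√(2x + 4) - √4)/x = 1/2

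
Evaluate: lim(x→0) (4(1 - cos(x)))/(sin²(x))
This is a 0/0 indeterminate form.

Apply L'Hôpital's rule: differentiate numerator and denominator separately.
  f(x) = 4 - 4·cos(x)   ⇒   f'(x) = 4·sin(x)
  g(x) = sin(x)^2   ⇒   g'(x) = 2·sin(x)·cos(x)
  lim(x→0) f'(x)/g'(x) = lim(x→0) (4·sin(x))/(2·sin(x)·cos(x))
  = 2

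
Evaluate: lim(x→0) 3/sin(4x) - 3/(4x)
This is an ∞-∞ indeterminate form.

Combine fractions or rationalize to convert ∞-∞ to 0/0 form:
  lim(x→0) 3/sin(4x) - 3/(4x) = 0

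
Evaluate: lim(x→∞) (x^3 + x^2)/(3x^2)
This is an ∞/∞ indeterminate form.

Apply L'Hôpital's rule: differentiate numerator and denominator separately.
  f(x) = x^3 + x^2   ⇒   f'(x) = 3·x^2 + 2·x
  g(x) = 3·x^2   ⇒   g'(x) = 6·x
  lim(x→∞) f'(x)/g'(x) = lim(x→∞) (3·x^2 + 2·x)/(6·x)
  = ∞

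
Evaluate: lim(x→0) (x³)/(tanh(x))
This is a 0/0 indeterminate form.

Apply L'Hôpital's rule: differentiate numerator and denominator separately.
  f(x) = x^3   ⇒   f'(x) = 3·x^2
  g(x) = tanh(x)   ⇒   g'(x) = 1 - tanh(x)^2
  lim(x→0) f'(x)/g'(x) = lim(x→0) (3·x^2)/(1 - tanh(x)^2)
  = 0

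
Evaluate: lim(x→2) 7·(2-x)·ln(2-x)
This is a 0·∞ indeterminate form.

Rewrite 0·∞ as a quotient (0/0 or ∞/∞ form), then apply L'Hôpital's rule:
  lim(x→2) 7·(2-x)·ln(2-x) = 0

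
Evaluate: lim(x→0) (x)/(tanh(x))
This is a 0/0 indeterminate form.

Apply L'Hôpital's rule: differentiate numerator and denominator separately.
  f(x) = x   ⇒   f'(x) = 1
  g(x) = tanh(x)   ⇒   g'(x) = 1 - tanh(x)^2
  lim(x→0) f'(x)/g'(x) = lim(x→0) (1)/(1 - tanh(x)^2)
  = 1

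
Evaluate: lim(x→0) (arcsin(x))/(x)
This is a 0/0 indeterminate form.

Apply L'Hôpital's rule: differentiate numerator and denominator separately.
  f(x) = asin(x)   ⇒   f'(x) = 1/sqrt(1 - x^2)
  g(x) = x   ⇒   g'(x) = 1
  lim(x→0) f'(x)/g'(x) = lim(x→0) (1/sqrt(1 - x^2))/(1)
  = 1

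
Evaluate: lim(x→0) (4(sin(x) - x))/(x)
This is a 0/0 indeterminate form.

Apply L'Hôpital's rule: differentiate numerator and denominator separately.
  f(x) = -4·x + 4·sin(x)   ⇒   f'(x) = 4·cos(x) - 4
  g(x) = x   ⇒   g'(x) = 1
  lim(x→0) f'(x)/g'(x) = lim(x→0) (4·cos(x) - 4)/(1)
  = 0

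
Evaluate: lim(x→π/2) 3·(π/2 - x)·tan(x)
This is a 0·∞ indeterminate form.

Rewrite 0·∞ as a quotient (0/0 or ∞/∞ form), then apply L'Hôpital's rule:
  lim(x→π/2) 3·(π/2 - x)·tan(x) = 3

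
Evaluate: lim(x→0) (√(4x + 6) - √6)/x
This is a standard limit.

Factor or rationalize the expression:
  lim(x→0) (√(4x + 6) - √6)/x = sqrt(6)/3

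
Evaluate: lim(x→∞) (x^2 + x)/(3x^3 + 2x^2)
This is an ∞/∞ indeterminate form.

Apply L'Hôpital's rule: differentiate numerator and denominator separately.
  f(x) = x^2 + x   ⇒   f'(x) = 2·x + 1
  g(x) = 3·x^3 + 2·x^2   ⇒   g'(x) = 9·x^2 + 4·x
  lim(x→∞) f'(x)/g'(x) = lim(x→∞) (2·x + 1)/(9·x^2 + 4·x)
  = 0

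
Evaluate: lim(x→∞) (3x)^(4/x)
This is an exponential indeterminate form.

For exponential indeterminate forms, take the natural log:
  Let L = lim(x→∞) (3x)^(4/x)
  Then ln(L) = lim(x→∞) [exponent × ln(base)]
  Evaluate using L'Hôpital or standard limits, then exponentiate.
  L = 1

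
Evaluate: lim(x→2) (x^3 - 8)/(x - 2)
This is a standard limit.

Factor or rationalize the expression:
  lim(x→2) (x^3 - 8)/(x - 2) = 12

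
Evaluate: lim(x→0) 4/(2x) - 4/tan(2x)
This is an ∞-∞ indeterminate form.

Combine fractions or rationalize to convert ∞-∞ to 0/0 form:
  lim(x→0) 4/(2x) - 4/tan(2x) = 0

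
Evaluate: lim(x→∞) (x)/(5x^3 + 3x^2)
This is an ∞/∞ indeterminate form.

Apply L'Hôpital's rule: differentiate numerator and denominator separately.
  f(x) = x   ⇒   f'(x) = 1
  g(x) = 5·x^3 + 3·x^2   ⇒   g'(x) = 15·x^2 + 6·x
  lim(x→∞) f'(x)/g'(x) = lim(x→∞) (1)/(15·x^2 + 6·x)
  = 0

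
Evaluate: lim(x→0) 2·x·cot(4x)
This is a 0·∞ indeterminate form.

Rewrite 0·∞ as a quotient (0/0 or ∞/∞ form), then apply L'Hôpital's rule:
  lim(x→0) 2·x·cot(4x) = 1/2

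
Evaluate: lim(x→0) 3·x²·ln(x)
This is a 0·∞ indeterminate form.

Rewrite 0·∞ as a quotient (0/0 or ∞/∞ form), then apply L'Hôpital's rule:
  lim(x→0) 3·x²·ln(x) = 0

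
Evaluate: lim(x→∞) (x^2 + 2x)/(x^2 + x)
This is an ∞/∞ indeterminate form.

Apply L'Hôpital's rule: differentiate numerator and denominator separately.
  f(x) = x^2 + 2·x   ⇒   f'(x) = 2·x + 2
  g(x) = x^2 + x   ⇒   g'(x) = 2·x + 1
  lim(x→∞) f'(x)/g'(x) = lim(x→∞) (2·x + 2)/(2·x + 1)
  = 1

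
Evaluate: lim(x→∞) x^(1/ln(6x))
This is an exponential indeterminate form.

For exponential indeterminate forms, take the natural log:
  Let L = lim(x→∞) x^(1/ln(6x))
  Then ln(L) = lim(x→∞) [exponent × ln(base)]
  Evaluate using L'Hôpital or standard limits, then exponentiate.
  L = e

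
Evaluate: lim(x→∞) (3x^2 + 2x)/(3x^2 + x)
This is an ∞/∞ indeterminate form.

Apply L'Hôpital's rule: differentiate numerator and denominator separately.
  f(x) = 3·x^2 + 2·x   ⇒   f'(x) = 6·x + 2
  g(x) = 3·x^2 + x   ⇒   g'(x) = 6·x + 1
  lim(x→∞) f'(x)/g'(x) = lim(x→∞) (6·x + 2)/(6·x + 1)
  = 1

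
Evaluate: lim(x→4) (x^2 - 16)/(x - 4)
This is a standard limit.

Factor or rationalize the expression:
  lim(x→4) (x^2 - 16)/(x - 4) = 8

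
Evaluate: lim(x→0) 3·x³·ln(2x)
This is a 0·∞ indeterminate form.

Rewrite 0·∞ as a quotient (0/0 or ∞/∞ form), then apply L'Hôpital's rule:
  lim(x→0) 3·x³·ln(2x) = 0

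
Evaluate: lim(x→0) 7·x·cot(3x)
This is a 0·∞ indeterminate form.

Rewrite 0·∞ as a quotient (0/0 or ∞/∞ form), then apply L'Hôpital's rule:
  lim(x→0) 7·x·cot(3x) = 7/3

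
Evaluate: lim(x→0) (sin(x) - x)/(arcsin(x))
This is a 0/0 indeterminate form.

Apply L'Hôpital's rule: differentiate numerator and denominator separately.
  f(x) = -x + sin(x)   ⇒   f'(x) = cos(x) - 1
  g(x) = asin(x)   ⇒   g'(x) = 1/sqrt(1 - x^2)
  lim(x→0) f'(x)/g'(x) = lim(x→0) (cos(x) - 1)/(1/sqrt(1 - x^2))
  = 0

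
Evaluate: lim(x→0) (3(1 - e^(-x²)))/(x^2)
This is a 0/0 indeterminate form.

Apply L'Hôpital's rule: differentiate numerator and denominator separately.
  f(x) = 3 - 3·e^(-x^2)   ⇒   f'(x) = 6·x·e^(-x^2)
  g(x) = x^2   ⇒   g'(x) = 2·x
  lim(x→0) f'(x)/g'(x) = lim(x→0) (6·x·e^(-x^2))/(2·x)
  = 3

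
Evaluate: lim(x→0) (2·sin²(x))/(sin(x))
This is a 0/0 indeterminate form.

Apply L'Hôpital's rule: differentiate numerator and denominator separately.
  f(x) = 2·sin(x)^2   ⇒   f'(x) = 4·sin(x)·cos(x)
  g(x) = sin(x)   ⇒   g'(x) = cos(x)
  lim(x→0) f'(x)/g'(x) = lim(x→0) (4·sin(x)·cos(x))/(cos(x))
  = 0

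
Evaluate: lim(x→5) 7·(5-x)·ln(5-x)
This is a 0·∞ indeterminate form.

Rewrite 0·∞ as a quotient (0/0 or ∞/∞ form), then apply L'Hôpital's rule:
  lim(x→5) 7·(5-x)·ln(5-x) = 0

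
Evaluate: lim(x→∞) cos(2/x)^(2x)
This is an exponential indeterminate form.

For exponential indeterminate forms, take the natural log:
  Let L = lim(x→∞) cos(2/x)^(2x)
  Then ln(L) = lim(x→∞) [exponent × ln(base)]
  Evaluate using L'Hôpital or standard limits, then exponentiate.
  L = 1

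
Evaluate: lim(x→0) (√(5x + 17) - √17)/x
This is a standard limit.

Factor or rationalize the expression:
  lim(x→0) (√(5x + 17) - √17)/x = 5·sqrt(17)/34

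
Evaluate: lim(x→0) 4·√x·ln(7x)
This is a 0·∞ indeterminate form.

Rewrite 0·∞ as a quotient (0/0 or ∞/∞ form), then apply L'Hôpital's rule:
  lim(x→0) 4·√x·ln(7x) = 0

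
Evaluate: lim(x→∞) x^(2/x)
This is an exponential indeterminate form.

For exponential indeterminate forms, take the natural log:
  Let L = lim(x→∞) x^(2/x)
  Then ln(L) = lim(x→∞) [exponent × ln(base)]
  Evaluate using L'Hôpital or standard limits, then exponentiate.
  L = 1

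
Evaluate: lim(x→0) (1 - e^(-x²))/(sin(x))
This is a 0/0 indeterminate form.

Apply L'Hôpital's rule: differentiate numerator and denominator separately.
  f(x) = 1 - e^(-x^2)   ⇒   f'(x) = 2·x·e^(-x^2)
  g(x) = sin(x)   ⇒   g'(x) = cos(x)
  lim(x→0) f'(x)/g'(x) = lim(x→0) (2·x·e^(-x^2))/(cos(x))
  = 0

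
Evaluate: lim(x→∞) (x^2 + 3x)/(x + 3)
This is an ∞/∞ indeterminate form.

Apply L'Hôpital's rule: differentiate numerator and denominator separately.
  f(x) = x^2 + 3·x   ⇒   f'(x) = 2·x + 3
  g(x) = x + 3   ⇒   g'(x) = 1
  lim(x→∞) f'(x)/g'(x) = lim(x→∞) (2·x + 3)/(1)
  = ∞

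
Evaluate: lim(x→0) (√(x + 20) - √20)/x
This is a standard limit.

Factor or rationalize the expression:
  lim(x→0) (√(x + 20) - √20)/x = sqrt(5)/20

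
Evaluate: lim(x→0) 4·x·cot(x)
This is a 0·∞ indeterminate form.

Rewrite 0·∞ as a quotient (0/0 or ∞/∞ form), then apply L'Hôpital's rule:
  lim(x→0) 4·x·cot(x) = 4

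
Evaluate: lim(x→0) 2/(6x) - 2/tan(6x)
This is an ∞-∞ indeterminate form.

Combine fractions or rationalize to convert ∞-∞ to 0/0 form:
  lim(x→0) 2/(6x) - 2/tan(6x) = 0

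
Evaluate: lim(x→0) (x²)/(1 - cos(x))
This is a 0/0 indeterminate form.

Apply L'Hôpital's rule: differentiate numerator and denominator separately.
  f(x) = x^2   ⇒   f'(x) = 2·x
  g(x) = 1 - cos(x)   ⇒   g'(x) = sin(x)
  lim(x→0) f'(x)/g'(x) = lim(x→0) (2·x)/(sin(x))
  = 2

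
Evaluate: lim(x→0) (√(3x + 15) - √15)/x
This is a standard limit.

Factor or rationalize the expression:
  lim(x→0) (√(3x + 15) - √15)/x = sqrt(15)/10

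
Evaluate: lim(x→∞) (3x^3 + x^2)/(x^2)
This is an ∞/∞ indeterminate form.

Apply L'Hôpital's rule: differentiate numerator and denominator separately.
  f(x) = 3·x^3 + x^2   ⇒   f'(x) = 9·x^2 + 2·x
  g(x) = x^2   ⇒   g'(x) = 2·x
  lim(x→∞) f'(x)/g'(x) = lim(x→∞) (9·x^2 + 2·x)/(2·x)
  = ∞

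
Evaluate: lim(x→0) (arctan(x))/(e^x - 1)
This is a 0/0 indeterminate form.

Apply L'Hôpital's rule: differentiate numerator and denominator separately.
  f(x) = atan(x)   ⇒   f'(x) = 1/(x^2 + 1)
  g(x) = e^(x) - 1   ⇒   g'(x) = e^(x)
  lim(x→0) f'(x)/g'(x) = lim(x→0) (1/(x^2 + 1))/(e^(x))
  = 1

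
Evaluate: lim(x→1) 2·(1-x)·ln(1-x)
This is a 0·∞ indeterminate form.

Rewrite 0·∞ as a quotient (0/0 or ∞/∞ form), then apply L'Hôpital's rule:
  lim(x→1) 2·(1-x)·ln(1-x) = 0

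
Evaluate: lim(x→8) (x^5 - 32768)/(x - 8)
This is a standard limit.

Factor or rationalize the expression:
  lim(x→8) (x^5 - 32768)/(x - 8) = 20480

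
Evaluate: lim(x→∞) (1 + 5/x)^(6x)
This is an exponential indeterminate form.

For exponential indeterminate forms, take the natural log:
  Let L = lim(x→∞) (1 + 5/x)^(6x)
  Then ln(L) = lim(x→∞) [exponent × ln(base)]
  Evaluate using L'Hôpital or standard limits, then exponentiate.
  L = e^(30)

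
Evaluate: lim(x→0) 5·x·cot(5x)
This is a 0·∞ indeterminate form.

Rewrite 0·∞ as a quotient (0/0 or ∞/∞ form), then apply L'Hôpital's rule:
  lim(x→0) 5·x·cot(5x) = 1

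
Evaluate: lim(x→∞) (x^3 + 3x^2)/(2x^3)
This is an ∞/∞ indeterminate form.

Apply L'Hôpital's rule: differentiate numerator and denominator separately.
  f(x) = x^3 + 3·x^2   ⇒   f'(x) = 3·x^2 + 6·x
  g(x) = 2·x^3   ⇒   g'(x) = 6·x^2
  lim(x→∞) f'(x)/g'(x) = lim(x→∞) (3·x^2 + 6·x)/(6·x^2)
  = 1/2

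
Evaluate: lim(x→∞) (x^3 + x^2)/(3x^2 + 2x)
This is an ∞/∞ indeterminate form.

Apply L'Hôpital's rule: differentiate numerator and denominator separately.
  f(x) = x^3 + x^2   ⇒   f'(x) = 3·x^2 + 2·x
  g(x) = 3·x^2 + 2·x   ⇒   g'(x) = 6·x + 2
  lim(x→∞) f'(x)/g'(x) = lim(x→∞) (3·x^2 + 2·x)/(6·x + 2)
  = ∞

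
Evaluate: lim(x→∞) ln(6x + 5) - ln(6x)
This is an ∞-∞ indeterminate form.

Combine fractions or rationalize to convert ∞-∞ to 0/0 form:
  lim(x→∞) ln(6x + 5) - ln(6x) = 0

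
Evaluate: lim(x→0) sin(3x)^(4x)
This is an exponential indeterminate form.

For exponential indeterminate forms, take the natural log:
  Let L = lim(x→0) sin(3x)^(4x)
  Then ln(L) = lim(x→0) [exponent × ln(base)]
  Evaluate using L'Hôpital or standard limits, then exponentiate.
  L = 1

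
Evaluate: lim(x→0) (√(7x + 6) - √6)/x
This is a standard limit.

Factor or rationalize the expression:
  lim(x→0) (√(7x + 6) - √6)/x = 7·sqrt(6)/12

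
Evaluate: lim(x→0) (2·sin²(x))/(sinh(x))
This is a 0/0 indeterminate form.

Apply L'Hôpital's rule: differentiate numerator and denominator separately.
  f(x) = 2·sin(x)^2   ⇒   f'(x) = 4·sin(x)·cos(x)
  g(x) = sinh(x)   ⇒   g'(x) = cosh(x)
  lim(x→0) f'(x)/g'(x) = lim(x→0) (4·sin(x)·cos(x))/(cosh(x))
  = 0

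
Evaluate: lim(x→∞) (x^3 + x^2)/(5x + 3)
This is an ∞/∞ indeterminate form.

Apply L'Hôpital's rule: differentiate numerator and denominator separately.
  f(x) = x^3 + x^2   ⇒   f'(x) = 3·x^2 + 2·x
  g(x) = 5·x + 3   ⇒   g'(x) = 5
  lim(x→∞) f'(x)/g'(x) = lim(x→∞) (3·x^2 + 2·x)/(5)
  = ∞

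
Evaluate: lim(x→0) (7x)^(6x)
This is an exponential indeterminate form.

For exponential indeterminate forms, take the natural log:
  Let L = lim(x→0) (7x)^(6x)
  Then ln(L) = lim(x→0) [exponent × ln(base)]
  Evaluate using L'Hôpital or standard limits, then exponentiate.
  L = 1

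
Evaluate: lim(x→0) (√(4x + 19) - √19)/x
This is a standard limit.

Factor or rationalize the expression:
  lim(x→0) (√(4x + 19) - √19)/x = 2·sqrt(19)/19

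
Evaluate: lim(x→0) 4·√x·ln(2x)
This is a 0·∞ indeterminate form.

Rewrite 0·∞ as a quotient (0/0 or ∞/∞ form), then apply L'Hôpital's rule:
  lim(x→0) 4·√x·ln(2x) = 0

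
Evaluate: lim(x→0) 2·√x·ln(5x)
This is a 0·∞ indeterminate form.

Rewrite 0·∞ as a quotient (0/0 or ∞/∞ form), then apply L'Hôpital's rule:
  lim(x→0) 2·√x·ln(5x) = 0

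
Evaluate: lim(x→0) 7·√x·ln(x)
This is a 0·∞ indeterminate form.

Rewrite 0·∞ as a quotient (0/0 or ∞/∞ form), then apply L'Hôpital's rule:
  lim(x→0) 7·√x·ln(x) = 0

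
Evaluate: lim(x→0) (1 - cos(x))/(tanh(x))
This is a 0/0 indeterminate form.

Apply L'Hôpital's rule: differentiate numerator and denominator separately.
  f(x) = 1 - cos(x)   ⇒   f'(x) = sin(x)
  g(x) = tanh(x)   ⇒   g'(x) = 1 - tanh(x)^2
  lim(x→0) f'(x)/g'(x) = lim(x→0) (sin(x))/(1 - tanh(x)^2)
  = 0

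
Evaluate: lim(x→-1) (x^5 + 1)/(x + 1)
This is a standard limit.

Factor or rationalize the expression:
  lim(x→-1) (x^5 + 1)/(x + 1) = 5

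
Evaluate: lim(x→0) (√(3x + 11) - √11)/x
This is a standard limit.

Factor or rationalize the expression:
  lim(x→0) (√(3x + 11) - √11)/x = 3·sqrt(11)/22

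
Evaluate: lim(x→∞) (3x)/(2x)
This is an ∞/∞ indeterminate form.

Apply L'Hôpital's rule: differentiate numerator and denominator separately.
  f(x) = 3·x   ⇒   f'(x) = 3
  g(x) = 2·x   ⇒   g'(x) = 2
  lim(x→∞) f'(x)/g'(x) = lim(x→∞) (3)/(2)
  = 3/2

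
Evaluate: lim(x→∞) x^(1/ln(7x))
This is an exponential indeterminate form.

For exponential indeterminate forms, take the natural log:
  Let L = lim(x→∞) x^(1/ln(7x))
  Then ln(L) = lim(x→∞) [exponent × ln(base)]
  Evaluate using L'Hôpital or standard limits, then exponentiate.
  L = e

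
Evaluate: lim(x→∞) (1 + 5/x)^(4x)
This is an exponential indeterminate form.

For exponential indeterminate forms, take the natural log:
  Let L = lim(x→∞) (1 + 5/x)^(4x)
  Then ln(L) = lim(x→∞) [exponent × ln(base)]
  Evaluate using L'Hôpital or standard limits, then exponentiate.
  L = e^(20)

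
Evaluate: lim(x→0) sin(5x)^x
This is an exponential indeterminate form.

For exponential indeterminate forms, take the natural log:
  Let L = lim(x→0) sin(5x)^x
  Then ln(L) = lim(x→0) [exponent × ln(base)]
  Evaluate using L'Hôpital or standard limits, then exponentiate.
  L = 1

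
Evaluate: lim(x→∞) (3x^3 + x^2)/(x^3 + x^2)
This is an ∞/∞ indeterminate form.

Apply L'Hôpital's rule: differentiate numerator and denominator separately.
  f(x) = 3·x^3 + x^2   ⇒   f'(x) = 9·x^2 + 2·x
  g(x) = x^3 + x^2   ⇒   g'(x) = 3·x^2 + 2·x
  lim(x→∞) f'(x)/g'(x) = lim(x→∞) (9·x^2 + 2·x)/(3·x^2 + 2·x)
  = 3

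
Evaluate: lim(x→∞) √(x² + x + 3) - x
This is an ∞-∞ indeterminate form.

Combine fractions or rationalize to convert ∞-∞ to 0/0 form:
  lim(x→∞) √(x² + x + 3) - x = 1/2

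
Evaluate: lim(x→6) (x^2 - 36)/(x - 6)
This is a standard limit.

Factor or rationalize the expression:
  lim(x→6) (x^2 - 36)/(x - 6) = 12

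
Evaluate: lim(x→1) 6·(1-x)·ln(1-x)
This is a 0·∞ indeterminate form.

Rewrite 0·∞ as a quotient (0/0 or ∞/∞ form), then apply L'Hôpital's rule:
  lim(x→1) 6·(1-x)·ln(1-x) = 0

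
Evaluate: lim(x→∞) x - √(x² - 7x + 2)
This is an ∞-∞ indeterminate form.

Combine fractions or rationalize to convert ∞-∞ to 0/0 form:
  lim(x→∞) x - √(x² - 7x + 2) = 7/2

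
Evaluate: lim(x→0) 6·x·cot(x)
This is a 0·∞ indeterminate form.

Rewrite 0·∞ as a quotient (0/0 or ∞/∞ form), then apply L'Hôpital's rule:
  lim(x→0) 6·x·cot(x) = 6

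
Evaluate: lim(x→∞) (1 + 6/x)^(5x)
This is an exponential indeterminate form.

For exponential indeterminate forms, take the natural log:
  Let L = lim(x→∞) (1 + 6/x)^(5x)
  Then ln(L) = lim(x→∞) [exponent × ln(base)]
  Evaluate using L'Hôpital or standard limits, then exponentiate.
  L = e^(30)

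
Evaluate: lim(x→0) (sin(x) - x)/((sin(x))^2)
This is a 0/0 indeterminate form.

Apply L'Hôpital's rule: differentiate numerator and denominator separately.
  f(x) = -x + sin(x)   ⇒   f'(x) = cos(x) - 1
  g(x) = sin(x)^2   ⇒   g'(x) = 2·sin(x)·cos(x)
  lim(x→0) f'(x)/g'(x) = lim(x→0) (cos(x) - 1)/(2·sin(x)·cos(x))
  = 0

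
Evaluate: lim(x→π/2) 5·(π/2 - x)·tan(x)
This is a 0·∞ indeterminate form.

Rewrite 0·∞ as a quotient (0/0 or ∞/∞ form), then apply L'Hôpital's rule:
  lim(x→π/2) 5·(π/2 - x)·tan(x) = 5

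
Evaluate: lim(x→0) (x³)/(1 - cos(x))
This is a 0/0 indeterminate form.

Apply L'Hôpital's rule: differentiate numerator and denominator separately.
  f(x) = x^3   ⇒   f'(x) = 3·x^2
  g(x) = 1 - cos(x)   ⇒   g'(x) = sin(x)
  lim(x→0) f'(x)/g'(x) = lim(x→0) (3·x^2)/(sin(x))
  = 0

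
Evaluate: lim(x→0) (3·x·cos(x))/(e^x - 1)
This is a 0/0 indeterminate form.

Apply L'Hôpital's rule: differentiate numerator and denominator separately.
  f(x) = 3·x·cos(x)   ⇒   f'(x) = -3·x·sin(x) + 3·cos(x)
  g(x) = e^(x) - 1   ⇒   g'(x) = e^(x)
  lim(x→0) f'(x)/g'(x) = lim(x→0) (-3·x·sin(x) + 3·cos(x))/(e^(x))
  = 3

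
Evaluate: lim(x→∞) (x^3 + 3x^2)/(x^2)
This is an ∞/∞ indeterminate form.

Apply L'Hôpital's rule: differentiate numerator and denominator separately.
  f(x) = x^3 + 3·x^2   ⇒   f'(x) = 3·x^2 + 6·x
  g(x) = x^2   ⇒   g'(x) = 2·x
  lim(x→∞) f'(x)/g'(x) = lim(x→∞) (3·x^2 + 6·x)/(2·x)
  = ∞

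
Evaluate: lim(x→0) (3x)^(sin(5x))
This is an exponential indeterminate form.

For exponential indeterminate forms, take the natural log:
  Let L = lim(x→0) (3x)^(sin(5x))
  Then ln(L) = lim(x→0) [exponent × ln(base)]
  Evaluate using L'Hôpital or standard limits, then exponentiate.
  L = 1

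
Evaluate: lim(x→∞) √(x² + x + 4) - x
This is an ∞-∞ indeterminate form.

Combine fractions or rationalize to convert ∞-∞ to 0/0 form:
  lim(x→∞) √(x² + x + 4) - x = 1/2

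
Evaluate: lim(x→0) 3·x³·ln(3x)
This is a 0·∞ indeterminate form.

Rewrite 0·∞ as a quotient (0/0 or ∞/∞ form), then apply L'Hôpital's rule:
  lim(x→0) 3·x³·ln(3x) = 0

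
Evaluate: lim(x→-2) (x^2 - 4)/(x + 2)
This is a standard limit.

Factor or rationalize the expression:
  lim(x→-2) (x^2 - 4)/(x + 2) = -4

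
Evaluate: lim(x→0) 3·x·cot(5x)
This is a 0·∞ indeterminate form.

Rewrite 0·∞ as a quotient (0/0 or ∞/∞ form), then apply L'Hôpital's rule:
  lim(x→0) 3·x·cot(5x) = 3/5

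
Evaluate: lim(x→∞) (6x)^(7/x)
This is an exponential indeterminate form.

For exponential indeterminate forms, take the natural log:
  Let L = lim(x→∞) (6x)^(7/x)
  Then ln(L) = lim(x→∞) [exponent × ln(base)]
  Evaluate using L'Hôpital or standard limits, then exponentiate.
  L = 1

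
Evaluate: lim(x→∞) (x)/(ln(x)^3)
This is an ∞/∞ indeterminate form.

Apply L'Hôpital's rule: differentiate numerator and denominator separately.
  f(x) = x   ⇒   f'(x) = 1
  g(x) = ln(x)^3   ⇒   g'(x) = 3·ln(x)^2/x
  lim(x→∞) f'(x)/g'(x) = lim(x→∞) (1)/(3·ln(x)^2/x)
  = ∞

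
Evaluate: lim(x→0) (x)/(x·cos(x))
This is a 0/0 indeterminate form.

Apply L'Hôpital's rule: differentiate numerator and denominator separately.
  f(x) = x   ⇒   f'(x) = 1
  g(x) = x·cos(x)   ⇒   g'(x) = -x·sin(x) + cos(x)
  lim(x→0) f'(x)/g'(x) = lim(x→0) (1)/(-x·sin(x) + cos(x))
  = 1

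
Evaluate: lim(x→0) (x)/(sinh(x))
This is a 0/0 indeterminate form.

Apply L'Hôpital's rule: differentiate numerator and denominator separately.
  f(x) = x   ⇒   f'(x) = 1
  g(x) = sinh(x)   ⇒   g'(x) = cosh(x)
  lim(x→0) f'(x)/g'(x) = lim(x→0) (1)/(cosh(x))
  = 1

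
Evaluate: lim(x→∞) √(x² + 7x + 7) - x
This is an ∞-∞ indeterminate form.

Combine fractions or rationalize to convert ∞-∞ to 0/0 form:
  lim(x→∞) √(x² + 7x + 7) - x = 7/2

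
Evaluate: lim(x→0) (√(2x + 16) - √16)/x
This is a standard limit.

Factor or rationalize the expression:
  lim(x→0) (√(2x + 16) - √16)/x = 1/4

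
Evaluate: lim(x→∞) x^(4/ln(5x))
This is an exponential indeterminate form.

For exponential indeterminate forms, take the natural log:
  Let L = lim(x→∞) x^(4/ln(5x))
  Then ln(L) = lim(x→∞) [exponent × ln(base)]
  Evaluate using L'Hôpital or standard limits, then exponentiate.
  L = e^(4)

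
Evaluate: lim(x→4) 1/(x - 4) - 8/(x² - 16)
This is an ∞-∞ indeterminate form.

Combine fractions or rationalize to convert ∞-∞ to 0/0 form:
  lim(x→4) 1/(x - 4) - 8/(x² - 16) = 1/8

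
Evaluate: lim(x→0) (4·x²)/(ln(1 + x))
This is a 0/0 indeterminate form.

Apply L'Hôpital's rule: differentiate numerator and denominator separately.
  f(x) = 4·x^2   ⇒   f'(x) = 8·x
  g(x) = ln(x + 1)   ⇒   g'(x) = 1/(x + 1)
  lim(x→0) f'(x)/g'(x) = lim(x→0) (8·x)/(1/(x + 1))
  = 0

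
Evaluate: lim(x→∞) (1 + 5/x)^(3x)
This is an exponential indeterminate form.

For exponential indeterminate forms, take the natural log:
  Let L = lim(x→∞) (1 + 5/x)^(3x)
  Then ln(L) = lim(x→∞) [exponent × ln(base)]
  Evaluate using L'Hôpital or standard limits, then exponentiate.
  L = e^(15)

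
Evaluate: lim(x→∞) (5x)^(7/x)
This is an exponential indeterminate form.

For exponential indeterminate forms, take the natural log:
  Let L = lim(x→∞) (5x)^(7/x)
  Then ln(L) = lim(x→∞) [exponent × ln(base)]
  Evaluate using L'Hôpital or standard limits, then exponentiate.
  L = 1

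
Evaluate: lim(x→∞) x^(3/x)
This is an exponential indeterminate form.

For exponential indeterminate forms, take the natural log:
  Let L = lim(x→∞) x^(3/x)
  Then ln(L) = lim(x→∞) [exponent × ln(base)]
  Evaluate using L'Hôpital or standard limits, then exponentiate.
  L = 1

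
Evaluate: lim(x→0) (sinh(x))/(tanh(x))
This is a 0/0 indeterminate form.

Apply L'Hôpital's rule: differentiate numerator and denominator separately.
  f(x) = sinh(x)   ⇒   f'(x) = cosh(x)
  g(x) = tanh(x)   ⇒   g'(x) = 1 - tanh(x)^2
  lim(x→0) f'(x)/g'(x) = lim(x→0) (cosh(x))/(1 - tanh(x)^2)
  = 1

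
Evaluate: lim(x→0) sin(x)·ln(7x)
This is a 0·∞ indeterminate form.

Rewrite 0·∞ as a quotient (0/0 or ∞/∞ form), then apply L'Hôpital's rule:
  lim(x→0) sin(x)·ln(7x) = 0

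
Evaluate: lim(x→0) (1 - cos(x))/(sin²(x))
This is a 0/0 indeterminate form.

Apply L'Hôpital's rule: differentiate numerator and denominator separately.
  f(x) = 1 - cos(x)   ⇒   f'(x) = sin(x)
  g(x) = sin(x)^2   ⇒   g'(x) = 2·sin(x)·cos(x)
  lim(x→0) f'(x)/g'(x) = lim(x→0) (sin(x))/(2·sin(x)·cos(x))
  = 1/2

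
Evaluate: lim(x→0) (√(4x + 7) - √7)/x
This is a standard limit.

Factor or rationalize the expression:
  lim(x→0) (√(4x + 7) - √7)/x = 2·sqrt(7)/7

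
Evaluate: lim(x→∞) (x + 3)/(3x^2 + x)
This is an ∞/∞ indeterminate form.

Apply L'Hôpital's rule: differentiate numerator and denominator separately.
  f(x) = x + 3   ⇒   f'(x) = 1
  g(x) = 3·x^2 + x   ⇒   g'(x) = 6·x + 1
  lim(x→∞) f'(x)/g'(x) = lim(x→∞) (1)/(6·x + 1)
  = 0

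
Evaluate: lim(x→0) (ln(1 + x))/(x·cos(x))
This is a 0/0 indeterminate form.

Apply L'Hôpital's rule: differentiate numerator and denominator separately.
  f(x) = ln(x + 1)   ⇒   f'(x) = 1/(x + 1)
  g(x) = x·cos(x)   ⇒   g'(x) = -x·sin(x) + cos(x)
  lim(x→0) f'(x)/g'(x) = lim(x→0) (1/(x + 1))/(-x·sin(x) + cos(x))
  = 1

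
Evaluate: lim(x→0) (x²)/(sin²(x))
This is a 0/0 indeterminate form.

Apply L'Hôpital's rule: differentiate numerator and denominator separately.
  f(x) = x^2   ⇒   f'(x) = 2·x
  g(x) = sin(x)^2   ⇒   g'(x) = 2·sin(x)·cos(x)
  lim(x→0) f'(x)/g'(x) = lim(x→0) (2·x)/(2·sin(x)·cos(x))
  = 1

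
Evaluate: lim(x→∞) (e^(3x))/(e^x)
This is an ∞/∞ indeterminate form.

Apply L'Hôpital's rule: differentiate numerator and denominator separately.
  f(x) = e^(3·x)   ⇒   f'(x) = 3·e^(3·x)
  g(x) = e^(x)   ⇒   g'(x) = e^(x)
  lim(x→∞) f'(x)/g'(x) = lim(x→∞) (3·e^(3·x))/(e^(x))
  = ∞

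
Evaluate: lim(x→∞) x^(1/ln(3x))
This is an exponential indeterminate form.

For exponential indeterminate forms, take the natural log:
  Let L = lim(x→∞) x^(1/ln(3x))
  Then ln(L) = lim(x→∞) [exponent × ln(base)]
  Evaluate using L'Hôpital or standard limits, then exponentiate.
  L = e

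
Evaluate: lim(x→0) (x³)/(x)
This is a 0/0 indeterminate form.

Apply L'Hôpital's rule: differentiate numerator and denominator separately.
  f(x) = x^3   ⇒   f'(x) = 3·x^2
  g(x) = x   ⇒   g'(x) = 1
  lim(x→0) f'(x)/g'(x) = lim(x→0) (3·x^2)/(1)
  = 0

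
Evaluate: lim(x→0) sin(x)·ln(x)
This is a 0·∞ indeterminate form.

Rewrite 0·∞ as a quotient (0/0 or ∞/∞ form), then apply L'Hôpital's rule:
  lim(x→0) sin(x)·ln(x) = 0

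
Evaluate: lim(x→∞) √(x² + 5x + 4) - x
This is an ∞-∞ indeterminate form.

Combine fractions or rationalize to convert ∞-∞ to 0/0 form:
  lim(x→∞) √(x² + 5x + 4) - x = 5/2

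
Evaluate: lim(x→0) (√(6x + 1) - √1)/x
This is a standard limit.

Factor or rationalize the expression:
  lim(x→0) (√(6x + 1) - √1)/x = 3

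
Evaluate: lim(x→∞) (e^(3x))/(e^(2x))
This is an ∞/∞ indeterminate form.

Apply L'Hôpital's rule: differentiate numerator and denominator separately.
  f(x) = e^(3·x)   ⇒   f'(x) = 3·e^(3·x)
  g(x) = e^(2·x)   ⇒   g'(x) = 2·e^(2·x)
  lim(x→∞) f'(x)/g'(x) = lim(x→∞) (3·e^(3·x))/(2·e^(2·x))
  = ∞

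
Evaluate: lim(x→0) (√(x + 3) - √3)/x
This is a standard limit.

Factor or rationalize the expression:
  lim(x→0) (√(x + 3) - √3)/x = sqrt(3)/6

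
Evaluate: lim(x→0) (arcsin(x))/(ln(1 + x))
This is a 0/0 indeterminate form.

Apply L'Hôpital's rule: differentiate numerator and denominator separately.
  f(x) = asin(x)   ⇒   f'(x) = 1/sqrt(1 - x^2)
  g(x) = ln(x + 1)   ⇒   g'(x) = 1/(x + 1)
  lim(x→0) f'(x)/g'(x) = lim(x→0) (1/sqrt(1 - x^2))/(1/(x + 1))
  = 1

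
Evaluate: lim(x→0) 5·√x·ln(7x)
This is a 0·∞ indeterminate form.

Rewrite 0·∞ as a quotient (0/0 or ∞/∞ form), then apply L'Hôpital's rule:
  lim(x→0) 5·√x·ln(7x) = 0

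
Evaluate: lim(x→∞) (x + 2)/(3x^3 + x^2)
This is an ∞/∞ indeterminate form.

Apply L'Hôpital's rule: differentiate numerator and denominator separately.
  f(x) = x + 2   ⇒   f'(x) = 1
  g(x) = 3·x^3 + x^2   ⇒   g'(x) = 9·x^2 + 2·x
  lim(x→∞) f'(x)/g'(x) = lim(x→∞) (1)/(9·x^2 + 2·x)
  = 0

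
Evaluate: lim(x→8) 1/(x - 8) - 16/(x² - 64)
This is an ∞-∞ indeterminate form.

Combine fractions or rationalize to convert ∞-∞ to 0/0 form:
  lim(x→8) 1/(x - 8) - 16/(x² - 64) = 1/16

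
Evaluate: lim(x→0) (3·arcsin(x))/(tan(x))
This is a 0/0 indeterminate form.

Apply L'Hôpital's rule: differentiate numerator and denominator separately.
  f(x) = 3·asin(x)   ⇒   f'(x) = 3/sqrt(1 - x^2)
  g(x) = tan(x)   ⇒   g'(x) = tan(x)^2 + 1
  lim(x→0) f'(x)/g'(x) = lim(x→0) (3/sqrt(1 - x^2))/(tan(x)^2 + 1)
  = 3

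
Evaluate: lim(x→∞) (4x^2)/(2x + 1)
This is an ∞/∞ indeterminate form.

Apply L'Hôpital's rule: differentiate numerator and denominator separately.
  f(x) = 4·x^2   ⇒   f'(x) = 8·x
  g(x) = 2·x + 1   ⇒   g'(x) = 2
  lim(x→∞) f'(x)/g'(x) = lim(x→∞) (8·x)/(2)
  = ∞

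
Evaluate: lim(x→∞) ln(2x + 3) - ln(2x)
This is an ∞-∞ indeterminate form.

Combine fractions or rationalize to convert ∞-∞ to 0/0 form:
  lim(x→∞) ln(2x + 3) - ln(2x) = 0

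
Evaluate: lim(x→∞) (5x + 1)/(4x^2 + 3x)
This is an ∞/∞ indeterminate form.

Apply L'Hôpital's rule: differentiate numerator and denominator separately.
  f(x) = 5·x + 1   ⇒   f'(x) = 5
  g(x) = 4·x^2 + 3·x   ⇒   g'(x) = 8·x + 3
  lim(x→∞) f'(x)/g'(x) = lim(x→∞) (5)/(8·x + 3)
  = 0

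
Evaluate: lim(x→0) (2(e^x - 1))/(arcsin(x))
This is a 0/0 indeterminate form.

Apply L'Hôpital's rule: differentiate numerator and denominator separately.
  f(x) = 2·e^(x) - 2   ⇒   f'(x) = 2·e^(x)
  g(x) = asin(x)   ⇒   g'(x) = 1/sqrt(1 - x^2)
  lim(x→0) f'(x)/g'(x) = lim(x→0) (2·e^(x))/(1/sqrt(1 - x^2))
  = 2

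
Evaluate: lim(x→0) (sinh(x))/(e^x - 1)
This is a 0/0 indeterminate form.

Apply L'Hôpital's rule: differentiate numerator and denominator separately.
  f(x) = sinh(x)   ⇒   f'(x) = cosh(x)
  g(x) = e^(x) - 1   ⇒   g'(x) = e^(x)
  lim(x→0) f'(x)/g'(x) = lim(x→0) (cosh(x))/(e^(x))
  = 1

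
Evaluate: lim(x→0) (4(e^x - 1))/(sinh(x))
This is a 0/0 indeterminate form.

Apply L'Hôpital's rule: differentiate numerator and denominator separately.
  f(x) = 4·e^(x) - 4   ⇒   f'(x) = 4·e^(x)
  g(x) = sinh(x)   ⇒   g'(x) = cosh(x)
  lim(x→0) f'(x)/g'(x) = lim(x→0) (4·e^(x))/(cosh(x))
  = 4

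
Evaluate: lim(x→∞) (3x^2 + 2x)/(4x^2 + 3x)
This is an ∞/∞ indeterminate form.

Apply L'Hôpital's rule: differentiate numerator and denominator separately.
  f(x) = 3·x^2 + 2·x   ⇒   f'(x) = 6·x + 2
  g(x) = 4·x^2 + 3·x   ⇒   g'(x) = 8·x + 3
  lim(x→∞) f'(x)/g'(x) = lim(x→∞) (6·x + 2)/(8·x + 3)
  = 3/4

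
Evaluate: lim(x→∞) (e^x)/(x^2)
This is an ∞/∞ indeterminate form.

Apply L'Hôpital's rule: differentiate numerator and denominator separately.
  f(x) = e^(x)   ⇒   f'(x) = e^(x)
  g(x) = x^2   ⇒   g'(x) = 2·x
  lim(x→∞) f'(x)/g'(x) = lim(x→∞) (e^(x))/(2·x)
  = ∞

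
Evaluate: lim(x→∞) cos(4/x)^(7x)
This is an exponential indeterminate form.

For exponential indeterminate forms, take the natural log:
  Let L = lim(x→∞) cos(4/x)^(7x)
  Then ln(L) = lim(x→∞) [exponent × ln(base)]
  Evaluate using L'Hôpital or standard limits, then exponentiate.
  L = 1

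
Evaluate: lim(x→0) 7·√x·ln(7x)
This is a 0·∞ indeterminate form.

Rewrite 0·∞ as a quotient (0/0 or ∞/∞ form), then apply L'Hôpital's rule:
  lim(x→0) 7·√x·ln(7x) = 0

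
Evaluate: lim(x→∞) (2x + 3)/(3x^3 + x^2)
This is an ∞/∞ indeterminate form.

Apply L'Hôpital's rule: differentiate numerator and denominator separately.
  f(x) = 2·x + 3   ⇒   f'(x) = 2
  g(x) = 3·x^3 + x^2   ⇒   g'(x) = 9·x^2 + 2·x
  lim(x→∞) f'(x)/g'(x) = lim(x→∞) (2)/(9·x^2 + 2·x)
  = 0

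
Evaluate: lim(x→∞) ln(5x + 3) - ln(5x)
This is an ∞-∞ indeterminate form.

Combine fractions or rationalize to convert ∞-∞ to 0/0 form:
  lim(x→∞) ln(5x + 3) - ln(5x) = 0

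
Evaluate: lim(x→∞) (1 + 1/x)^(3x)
This is an exponential indeterminate form.

For exponential indeterminate forms, take the natural log:
  Let L = lim(x→∞) (1 + 1/x)^(3x)
  Then ln(L) = lim(x→∞) [exponent × ln(base)]
  Evaluate using L'Hôpital or standard limits, then exponentiate.
  L = e^(3)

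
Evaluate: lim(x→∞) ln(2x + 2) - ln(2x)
This is an ∞-∞ indeterminate form.

Combine fractions or rationalize to convert ∞-∞ to 0/0 form:
  lim(x→∞) ln(2x + 2) - ln(2x) = 0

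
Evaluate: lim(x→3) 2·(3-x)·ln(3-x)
This is a 0·∞ indeterminate form.

Rewrite 0·∞ as a quotient (0/0 or ∞/∞ form), then apply L'Hôpital's rule:
  lim(x→3) 2·(3-x)·ln(3-x) = 0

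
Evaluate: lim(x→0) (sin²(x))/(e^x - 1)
This is a 0/0 indeterminate form.

Apply L'Hôpital's rule: differentiate numerator and denominator separately.
  f(x) = sin(x)^2   ⇒   f'(x) = 2·sin(x)·cos(x)
  g(x) = e^(x) - 1   ⇒   g'(x) = e^(x)
  lim(x→0) f'(x)/g'(x) = lim(x→0) (2·sin(x)·cos(x))/(e^(x))
  = 0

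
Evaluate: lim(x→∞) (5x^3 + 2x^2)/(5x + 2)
This is an ∞/∞ indeterminate form.

Apply L'Hôpital's rule: differentiate numerator and denominator separately.
  f(x) = 5·x^3 + 2·x^2   ⇒   f'(x) = 15·x^2 + 4·x
  g(x) = 5·x + 2   ⇒   g'(x) = 5
  lim(x→∞) f'(x)/g'(x) = lim(x→∞) (15·x^2 + 4·x)/(5)
  = ∞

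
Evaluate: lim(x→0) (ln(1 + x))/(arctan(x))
This is a 0/0 indeterminate form.

Apply L'Hôpital's rule: differentiate numerator and denominator separately.
  f(x) = ln(x + 1)   ⇒   f'(x) = 1/(x + 1)
  g(x) = atan(x)   ⇒   g'(x) = 1/(x^2 + 1)
  lim(x→0) f'(x)/g'(x) = lim(x→0) (1/(x + 1))/(1/(x^2 + 1))
  = 1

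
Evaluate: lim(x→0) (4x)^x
This is an exponential indeterminate form.

For exponential indeterminate forms, take the natural log:
  Let L = lim(x→0) (4x)^x
  Then ln(L) = lim(x→0) [exponent × ln(base)]
  Evaluate using L'Hôpital or standard limits, then exponentiate.
  L = 1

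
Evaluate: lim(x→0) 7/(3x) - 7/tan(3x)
This is an ∞-∞ indeterminate form.

Combine fractions or rationalize to convert ∞-∞ to 0/0 form:
  lim(x→0) 7/(3x) - 7/tan(3x) = 0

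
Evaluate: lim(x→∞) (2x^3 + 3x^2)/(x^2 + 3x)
This is an ∞/∞ indeterminate form.

Apply L'Hôpital's rule: differentiate numerator and denominator separately.
  f(x) = 2·x^3 + 3·x^2   ⇒   f'(x) = 6·x^2 + 6·x
  g(x) = x^2 + 3·x   ⇒   g'(x) = 2·x + 3
  lim(x→∞) f'(x)/g'(x) = lim(x→∞) (6·x^2 + 6·x)/(2·x + 3)
  = ∞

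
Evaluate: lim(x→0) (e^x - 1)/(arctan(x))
This is a 0/0 indeterminate form.

Apply L'Hôpital's rule: differentiate numerator and denominator separately.
  f(x) = e^(x) - 1   ⇒   f'(x) = e^(x)
  g(x) = atan(x)   ⇒   g'(x) = 1/(x^2 + 1)
  lim(x→0) f'(x)/g'(x) = lim(x→0) (e^(x))/(1/(x^2 + 1))
  = 1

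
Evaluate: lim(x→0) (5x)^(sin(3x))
This is an exponential indeterminate form.

For exponential indeterminate forms, take the natural log:
  Let L = lim(x→0) (5x)^(sin(3x))
  Then ln(L) = lim(x→0) [exponent × ln(base)]
  Evaluate using L'Hôpital or standard limits, then exponentiate.
  L = 1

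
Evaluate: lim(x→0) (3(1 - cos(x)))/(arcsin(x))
This is a 0/0 indeterminate form.

Apply L'Hôpital's rule: differentiate numerator and denominator separately.
  f(x) = 3 - 3·cos(x)   ⇒   f'(x) = 3·sin(x)
  g(x) = asin(x)   ⇒   g'(x) = 1/sqrt(1 - x^2)
  lim(x→0) f'(x)/g'(x) = lim(x→0) (3·sin(x))/(1/sqrt(1 - x^2))
  = 0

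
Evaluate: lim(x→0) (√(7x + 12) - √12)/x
This is a standard limit.

Factor or rationalize the expression:
  lim(x→0) (√(7x + 12) - √12)/x = 7·sqrt(3)/12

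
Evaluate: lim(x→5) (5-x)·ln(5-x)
This is a 0·∞ indeterminate form.

Rewrite 0·∞ as a quotient (0/0 or ∞/∞ form), then apply L'Hôpital's rule:
  lim(x→5) (5-x)·ln(5-x) = 0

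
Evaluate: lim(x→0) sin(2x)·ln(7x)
This is a 0·∞ indeterminate form.

Rewrite 0·∞ as a quotient (0/0 or ∞/∞ form), then apply L'Hôpital's rule:
  lim(x→0) sin(2x)·ln(7x) = 0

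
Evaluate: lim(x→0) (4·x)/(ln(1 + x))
This is a 0/0 indeterminate form.

Apply L'Hôpital's rule: differentiate numerator and denominator separately.
  f(x) = 4·x   ⇒   f'(x) = 4
  g(x) = ln(x + 1)   ⇒   g'(x) = 1/(x + 1)
  lim(x→0) f'(x)/g'(x) = lim(x→0) (4)/(1/(x + 1))
  = 4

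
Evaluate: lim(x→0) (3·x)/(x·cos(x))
This is a 0/0 indeterminate form.

Apply L'Hôpital's rule: differentiate numerator and denominator separately.
  f(x) = 3·x   ⇒   f'(x) = 3
  g(x) = x·cos(x)   ⇒   g'(x) = -x·sin(x) + cos(x)
  lim(x→0) f'(x)/g'(x) = lim(x→0) (3)/(-x·sin(x) + cos(x))
  = 3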